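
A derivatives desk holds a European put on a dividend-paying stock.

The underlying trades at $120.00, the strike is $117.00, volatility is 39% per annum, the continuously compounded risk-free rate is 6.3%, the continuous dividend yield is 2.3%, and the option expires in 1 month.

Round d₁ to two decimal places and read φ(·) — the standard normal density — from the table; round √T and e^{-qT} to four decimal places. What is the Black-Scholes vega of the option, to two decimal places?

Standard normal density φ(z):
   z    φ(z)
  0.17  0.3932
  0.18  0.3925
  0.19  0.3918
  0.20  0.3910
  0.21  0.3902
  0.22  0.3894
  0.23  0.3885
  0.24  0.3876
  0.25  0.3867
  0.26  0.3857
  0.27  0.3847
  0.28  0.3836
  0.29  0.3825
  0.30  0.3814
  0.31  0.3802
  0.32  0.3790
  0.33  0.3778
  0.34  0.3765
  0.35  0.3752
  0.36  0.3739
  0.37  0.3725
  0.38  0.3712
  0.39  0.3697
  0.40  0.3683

T = 0.08333;  σ√T = 0.1126
d₁ = [ln(120/117) + (0.063 − 0.023 + 0.39²/2)·0.08333] / 0.1126 = [0.0253 + 0.0097] / 0.1126 = 0.3108 ⇒ 0.31
√T = √0.08333 = 0.2887
φ(d₁) = φ(0.31) = 0.3802
e^(−qT) = e^(−0.023·0.08333) = 0.9981
vega = S·e^(−qT)·φ(d₁)·√T = 120·0.9981·0.3802·0.2887 = 13.1466
(The call has the same vega.)

13.15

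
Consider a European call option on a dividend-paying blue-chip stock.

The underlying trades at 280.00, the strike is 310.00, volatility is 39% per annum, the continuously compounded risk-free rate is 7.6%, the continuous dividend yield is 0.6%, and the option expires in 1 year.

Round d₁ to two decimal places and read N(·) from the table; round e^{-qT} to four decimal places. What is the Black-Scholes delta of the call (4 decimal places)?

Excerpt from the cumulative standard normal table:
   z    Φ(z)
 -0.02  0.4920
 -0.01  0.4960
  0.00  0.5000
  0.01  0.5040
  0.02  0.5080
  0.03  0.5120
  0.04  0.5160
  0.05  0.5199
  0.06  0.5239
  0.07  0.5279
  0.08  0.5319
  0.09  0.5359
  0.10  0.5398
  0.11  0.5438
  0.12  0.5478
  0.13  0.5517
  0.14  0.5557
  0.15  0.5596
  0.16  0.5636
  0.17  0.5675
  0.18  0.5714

σ√T = 0.39·√1 = 0.3900
d₁ = [ln(280/310) + (0.076 − 0.006 + 0.39²/2)·1] / 0.3900 = [-0.1018 + 0.1461] / 0.3900 = 0.1135 ≈ 0.11
N(d₁) = N(0.11) = 0.5438
Δ_call = exp(−qT)·N(d₁) = 0.9940·0.5438 = 0.5405

0.5405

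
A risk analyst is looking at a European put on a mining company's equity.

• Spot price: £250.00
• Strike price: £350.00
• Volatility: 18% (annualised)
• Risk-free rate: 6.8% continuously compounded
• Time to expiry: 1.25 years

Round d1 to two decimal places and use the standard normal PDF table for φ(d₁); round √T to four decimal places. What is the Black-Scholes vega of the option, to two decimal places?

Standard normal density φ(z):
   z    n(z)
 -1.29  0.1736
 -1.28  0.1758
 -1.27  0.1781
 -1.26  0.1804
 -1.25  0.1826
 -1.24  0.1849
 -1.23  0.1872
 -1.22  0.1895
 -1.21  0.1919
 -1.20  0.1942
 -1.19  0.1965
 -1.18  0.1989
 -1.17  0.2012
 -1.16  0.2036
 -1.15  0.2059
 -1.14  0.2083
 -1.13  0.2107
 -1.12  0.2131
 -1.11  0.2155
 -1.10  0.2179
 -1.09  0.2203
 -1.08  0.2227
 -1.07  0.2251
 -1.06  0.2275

σ√T = 0.18 × 1.1180 = 0.2012
ln(S/K) + (r + σ²/2)T = ln(250/350) + (0.068 + 0.18²/2)·1.25 = -0.3365 + 0.1052 = -0.2312
d₁ = -0.2312 / 0.2012 = -1.1490 ≈ -1.15
√T = √1.25 = 1.1180
φ(d₁) = φ(-1.15) = 0.2059
vega = S·φ(d₁)·√T = 250·0.2059·1.1180 = 57.5491

57.55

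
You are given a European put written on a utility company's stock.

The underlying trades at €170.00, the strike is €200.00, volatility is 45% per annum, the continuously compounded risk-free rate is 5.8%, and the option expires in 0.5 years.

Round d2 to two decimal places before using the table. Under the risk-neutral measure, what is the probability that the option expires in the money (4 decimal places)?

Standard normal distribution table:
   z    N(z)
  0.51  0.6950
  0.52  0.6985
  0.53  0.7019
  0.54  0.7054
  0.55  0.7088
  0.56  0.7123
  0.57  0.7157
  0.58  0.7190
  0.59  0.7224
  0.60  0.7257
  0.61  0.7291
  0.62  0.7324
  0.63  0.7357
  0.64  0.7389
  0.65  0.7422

0.7190

σ√T = 0.45·√0.5 = 0.3182
ln(S/K) + (r + σ²/2)T = ln(170/200) + (0.058 + 0.45²/2)·0.5 = -0.1625 + 0.0796 = -0.0829
d₁ = -0.0829 / 0.3182 = -0.2605 → -0.26
d₂ = d₁ − σ√T = -0.2605 − 0.3182 = -0.5787 → -0.58
Risk-neutral Pr[S_T < K] = N(−d₂) = N(0.58) = 0.7190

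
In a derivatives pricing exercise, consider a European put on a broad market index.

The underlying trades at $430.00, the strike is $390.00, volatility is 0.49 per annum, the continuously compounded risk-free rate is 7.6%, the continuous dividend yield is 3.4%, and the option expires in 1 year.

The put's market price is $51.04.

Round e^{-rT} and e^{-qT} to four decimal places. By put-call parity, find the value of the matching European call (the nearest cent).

$105.23

e^(−qT) = e^(−0.034·1) = 0.9666;  e^(−rT) = e^(−0.076·1) = 0.9268
Put-call parity: C − P = S·e^(−qT) − K·e^(−rT) = 430·0.9666 − 390·0.9268 = 415.6380 − 361.4520 = 54.1860
C = P + (C − P) = 51.04 + (54.1860) = 105.2260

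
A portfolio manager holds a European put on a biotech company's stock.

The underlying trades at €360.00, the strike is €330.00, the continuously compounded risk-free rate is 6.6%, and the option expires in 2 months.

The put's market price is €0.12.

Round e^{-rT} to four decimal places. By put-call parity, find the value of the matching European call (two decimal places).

exp(−rT) = exp(−0.066·0.1667) = 0.9891
Put-call parity: C − P = S − K·e^(−rT) = 360 − 330·0.9891 = 360 − 326.4030 = 33.5970
C = P + (C − P) = 0.12 + (33.5970) = 33.7170

€33.72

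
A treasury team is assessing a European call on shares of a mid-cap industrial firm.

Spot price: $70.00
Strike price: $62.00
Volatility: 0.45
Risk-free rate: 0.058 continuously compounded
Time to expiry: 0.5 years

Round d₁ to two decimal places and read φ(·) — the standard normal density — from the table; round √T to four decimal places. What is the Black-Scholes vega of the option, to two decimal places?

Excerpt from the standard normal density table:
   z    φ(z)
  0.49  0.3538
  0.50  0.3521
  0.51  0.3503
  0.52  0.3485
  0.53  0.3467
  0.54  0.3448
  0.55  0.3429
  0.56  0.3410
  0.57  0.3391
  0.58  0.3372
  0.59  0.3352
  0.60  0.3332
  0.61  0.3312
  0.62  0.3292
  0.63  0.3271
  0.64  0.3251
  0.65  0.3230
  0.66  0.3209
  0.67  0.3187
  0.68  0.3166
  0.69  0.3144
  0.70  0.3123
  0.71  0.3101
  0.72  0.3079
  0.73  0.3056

σ√T = 0.45 × 0.7071 = 0.3182
d₁ = [ln(70/62) + (0.058 + 0.45²/2)·0.5] / 0.3182 = [0.1214 + 0.0796] / 0.3182 = 0.6316 ⇒ 0.63
√T = √0.5 = 0.7071
φ(d₁) = φ(0.63) = 0.3271
vega = S·φ(d₁)·√T = 70·0.3271·0.7071 = 16.1905
(Vega is the same for a European call and put with the same parameters.)

16.19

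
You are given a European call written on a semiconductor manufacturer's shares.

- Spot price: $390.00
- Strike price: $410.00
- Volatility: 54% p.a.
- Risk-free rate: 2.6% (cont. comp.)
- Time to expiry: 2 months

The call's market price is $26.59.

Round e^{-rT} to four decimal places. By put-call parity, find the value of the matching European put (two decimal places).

e^(−rT) = e^(−0.026·0.1667) = 0.9957
Put-call parity: C − P = S − K·e^(−rT) = 390 − 410·0.9957 = 390 − 408.2370 = -18.2370
P = C − (C − P) = 26.59 − (-18.2370) = 44.8270

$44.83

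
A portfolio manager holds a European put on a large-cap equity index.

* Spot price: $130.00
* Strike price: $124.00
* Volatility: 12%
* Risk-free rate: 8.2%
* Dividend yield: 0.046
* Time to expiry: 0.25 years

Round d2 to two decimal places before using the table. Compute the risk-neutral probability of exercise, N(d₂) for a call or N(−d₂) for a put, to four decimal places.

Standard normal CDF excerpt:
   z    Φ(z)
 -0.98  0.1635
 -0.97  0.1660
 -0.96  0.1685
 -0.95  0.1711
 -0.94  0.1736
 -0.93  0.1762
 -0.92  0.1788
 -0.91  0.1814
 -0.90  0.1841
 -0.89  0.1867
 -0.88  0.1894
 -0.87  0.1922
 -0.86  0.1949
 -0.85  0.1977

0.1814

T = 0.25;  σ√T = 0.0600
d₁ = [ln(130/124) + (0.082 − 0.046 + 0.12²/2)·0.25] / 0.0600 = [0.0473 + 0.0108] / 0.0600 = 0.9675 ≈ 0.97
d₂ = d₁ − σ√T = 0.9675 − 0.0600 = 0.9075 ≈ 0.91
Risk-neutral Pr[S_T < K] = N(−d₂) = N(-0.91) = 0.1814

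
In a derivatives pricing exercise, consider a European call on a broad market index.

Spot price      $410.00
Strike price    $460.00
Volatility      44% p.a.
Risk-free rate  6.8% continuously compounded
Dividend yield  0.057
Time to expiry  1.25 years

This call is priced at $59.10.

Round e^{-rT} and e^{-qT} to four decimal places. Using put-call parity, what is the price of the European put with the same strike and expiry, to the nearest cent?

$99.82

e^(−qT) = e^(−0.057·1.25) = 0.9312;  e^(−rT) = e^(−0.068·1.25) = 0.9185
Put-call parity: C − P = S·e^(−qT) − K·e^(−rT) = 410·0.9312 − 460·0.9185 = 381.7920 − 422.5100 = -40.7180
P = C − (C − P) = 59.10 − (-40.7180) = 99.8180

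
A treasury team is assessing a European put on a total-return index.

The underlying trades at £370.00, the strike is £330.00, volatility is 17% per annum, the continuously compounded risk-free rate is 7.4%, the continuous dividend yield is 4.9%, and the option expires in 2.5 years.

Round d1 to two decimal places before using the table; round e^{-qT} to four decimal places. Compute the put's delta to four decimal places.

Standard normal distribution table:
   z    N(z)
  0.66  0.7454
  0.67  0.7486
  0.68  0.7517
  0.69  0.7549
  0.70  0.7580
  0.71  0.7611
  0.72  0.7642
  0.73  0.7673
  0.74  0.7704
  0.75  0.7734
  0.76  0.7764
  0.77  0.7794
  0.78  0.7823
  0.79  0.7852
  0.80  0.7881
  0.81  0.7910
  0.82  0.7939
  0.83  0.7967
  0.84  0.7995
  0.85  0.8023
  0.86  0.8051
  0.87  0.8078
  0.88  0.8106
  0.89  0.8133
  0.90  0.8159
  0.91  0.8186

-0.1900

σ√T = 0.17 × 1.5811 = 0.2688
ln(S/K) + (r − q + σ²/2)T = ln(370/330) + (0.074 − 0.049 + 0.17²/2)·2.5 = 0.1144 + 0.0986 = 0.2130
d₁ = 0.2130 / 0.2688 = 0.7926 which rounds to 0.79
N(d₁) = N(0.79) = 0.7852
Δ_put = exp(−qT)·(N(d₁) − 1) = 0.8847·(0.7852 − 1) = -0.1900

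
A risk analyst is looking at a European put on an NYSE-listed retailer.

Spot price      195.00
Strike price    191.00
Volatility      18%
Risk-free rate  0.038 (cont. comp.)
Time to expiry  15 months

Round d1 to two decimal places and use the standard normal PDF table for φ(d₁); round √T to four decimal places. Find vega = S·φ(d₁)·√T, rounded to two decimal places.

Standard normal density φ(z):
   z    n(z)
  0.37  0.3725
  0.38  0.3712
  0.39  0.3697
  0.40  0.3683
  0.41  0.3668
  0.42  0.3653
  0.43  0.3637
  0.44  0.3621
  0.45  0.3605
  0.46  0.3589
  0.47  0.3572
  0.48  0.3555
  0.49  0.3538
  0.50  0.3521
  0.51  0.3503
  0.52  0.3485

T = 1.25;  σ√T = 0.2012
ln(S/K) + (r + σ²/2)T = ln(195/191) + (0.038 + 0.18²/2)·1.25 = 0.0207 + 0.0678 = 0.0885
d₁ = 0.0885 / 0.2012 = 0.4396 which rounds to 0.44
√T = √1.25 = 1.1180
φ(d₁) = φ(0.44) = 0.3621
vega = S·φ(d₁)·√T = 195·0.3621·1.1180 = 78.9414

78.94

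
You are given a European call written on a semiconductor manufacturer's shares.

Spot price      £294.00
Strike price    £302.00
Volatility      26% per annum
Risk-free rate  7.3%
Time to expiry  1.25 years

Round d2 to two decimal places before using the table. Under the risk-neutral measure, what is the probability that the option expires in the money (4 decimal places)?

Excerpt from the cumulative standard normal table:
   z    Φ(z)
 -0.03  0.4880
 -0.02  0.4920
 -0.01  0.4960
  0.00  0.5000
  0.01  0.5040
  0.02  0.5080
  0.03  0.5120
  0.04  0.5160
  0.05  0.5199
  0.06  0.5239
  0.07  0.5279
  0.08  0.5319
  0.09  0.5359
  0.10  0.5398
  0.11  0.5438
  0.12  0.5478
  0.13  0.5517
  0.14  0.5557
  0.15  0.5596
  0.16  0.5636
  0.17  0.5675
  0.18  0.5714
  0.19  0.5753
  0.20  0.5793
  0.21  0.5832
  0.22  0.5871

T = 1.25;  σ√T = 0.2907
ln(S/K) + (r + σ²/2)T = ln(294/302) + (0.073 + 0.26²/2)·1.25 = -0.0268 + 0.1335 = 0.1067
d₁ = 0.1067 / 0.2907 = 0.3669 ⇒ 0.37
d₂ = d₁ − σ√T = 0.3669 − 0.2907 = 0.0762 ⇒ 0.08
Risk-neutral Pr[S_T > K] = N(d₂) = N(0.08) = 0.5319

0.5319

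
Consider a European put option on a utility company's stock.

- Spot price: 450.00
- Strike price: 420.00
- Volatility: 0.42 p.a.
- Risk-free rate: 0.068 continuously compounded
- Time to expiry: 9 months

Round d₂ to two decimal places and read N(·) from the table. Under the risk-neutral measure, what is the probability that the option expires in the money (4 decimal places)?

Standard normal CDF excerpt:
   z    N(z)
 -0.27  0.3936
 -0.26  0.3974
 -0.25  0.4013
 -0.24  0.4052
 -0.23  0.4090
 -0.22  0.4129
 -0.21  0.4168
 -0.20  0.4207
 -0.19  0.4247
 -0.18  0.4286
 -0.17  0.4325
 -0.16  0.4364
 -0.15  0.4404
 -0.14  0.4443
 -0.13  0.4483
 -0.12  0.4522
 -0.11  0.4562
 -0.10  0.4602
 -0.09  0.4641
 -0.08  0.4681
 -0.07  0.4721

T = 0.75;  σ√T = 0.3637
d₁ = [ln(450/420) + (0.068 + ½·0.42²)·0.75] / (σ√T) = (0.0690 + 0.1172) / 0.3637 = 0.5118 ≈ 0.51
d₂ = 0.5118 − 0.3637 = 0.1480 ≈ 0.15
Pr(exercise) under Q = N(−d₂) = N(-0.15) = 0.4404

0.4404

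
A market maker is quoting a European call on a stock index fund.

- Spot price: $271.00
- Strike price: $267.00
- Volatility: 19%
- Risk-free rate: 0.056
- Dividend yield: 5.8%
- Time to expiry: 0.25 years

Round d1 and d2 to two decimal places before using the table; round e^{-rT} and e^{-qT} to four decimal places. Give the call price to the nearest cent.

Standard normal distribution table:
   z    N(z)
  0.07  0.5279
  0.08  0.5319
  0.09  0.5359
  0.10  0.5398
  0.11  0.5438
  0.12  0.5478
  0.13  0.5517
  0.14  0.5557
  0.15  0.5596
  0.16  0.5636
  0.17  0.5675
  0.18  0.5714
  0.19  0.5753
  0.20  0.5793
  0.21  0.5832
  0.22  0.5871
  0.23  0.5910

$12.61

σ√T = 0.19 × 0.5000 = 0.0950
ln(S/K) + (r − q + σ²/2)T = ln(271/267) + (0.056 − 0.058 + 0.19²/2)·0.25 = 0.0149 + 0.0040 = 0.0189
d₁ = 0.0189 / 0.0950 = 0.1988 which rounds to 0.20
d₂ = d₁ − σ√T = 0.1988 − 0.0950 = 0.1038 which rounds to 0.10
exp(−qT) = exp(−0.058·0.25) = 0.9856;  exp(−rT) = exp(−0.056·0.25) = 0.9861
C = 271·0.9856·N(0.20) − 267·0.9861·N(0.10) = 271·0.9856·0.5793 − 267·0.9861·0.5398 = 154.7296 − 142.1232 = 12.6064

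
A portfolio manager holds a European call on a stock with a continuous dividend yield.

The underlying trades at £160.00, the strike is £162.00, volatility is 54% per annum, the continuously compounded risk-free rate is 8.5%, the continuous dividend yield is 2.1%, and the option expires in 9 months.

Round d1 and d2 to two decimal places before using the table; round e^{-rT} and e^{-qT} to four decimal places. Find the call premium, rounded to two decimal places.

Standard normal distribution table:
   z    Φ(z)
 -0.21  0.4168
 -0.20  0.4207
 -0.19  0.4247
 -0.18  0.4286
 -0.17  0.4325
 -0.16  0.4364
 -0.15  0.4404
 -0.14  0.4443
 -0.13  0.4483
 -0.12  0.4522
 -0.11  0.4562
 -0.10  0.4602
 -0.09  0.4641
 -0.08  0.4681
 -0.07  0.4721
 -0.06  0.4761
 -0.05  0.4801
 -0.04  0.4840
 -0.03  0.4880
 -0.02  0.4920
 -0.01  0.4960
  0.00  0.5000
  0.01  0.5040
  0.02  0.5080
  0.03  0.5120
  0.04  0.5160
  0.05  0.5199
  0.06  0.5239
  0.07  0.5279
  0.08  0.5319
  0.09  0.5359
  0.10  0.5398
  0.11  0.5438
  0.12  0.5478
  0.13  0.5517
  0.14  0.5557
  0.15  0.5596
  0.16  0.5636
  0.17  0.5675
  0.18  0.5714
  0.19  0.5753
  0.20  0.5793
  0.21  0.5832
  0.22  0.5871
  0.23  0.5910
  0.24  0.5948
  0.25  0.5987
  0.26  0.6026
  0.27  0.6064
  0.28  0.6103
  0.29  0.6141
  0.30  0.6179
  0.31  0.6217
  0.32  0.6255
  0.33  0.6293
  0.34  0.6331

T = 0.75;  σ√T = 0.4677
ln(S/K) + (r − q + σ²/2)T = ln(160/162) + (0.085 − 0.021 + 0.54²/2)·0.75 = -0.0124 + 0.1574 = 0.1449
d₁ = 0.1449 / 0.4677 = 0.3099 → 0.31
d₂ = d₁ − σ√T = 0.3099 − 0.4677 = -0.1578 → -0.16
e^(−qT) = e^(−0.021·0.75) = 0.9844;  e^(−rT) = e^(−0.085·0.75) = 0.9382
N(d₁) = N(0.31) = 0.6217;  N(d₂) = N(-0.16) = 0.4364
C = 160·0.9844·0.6217 − 162·0.9382·0.4364 = 97.9202 − 66.3277 = 31.5925

£31.59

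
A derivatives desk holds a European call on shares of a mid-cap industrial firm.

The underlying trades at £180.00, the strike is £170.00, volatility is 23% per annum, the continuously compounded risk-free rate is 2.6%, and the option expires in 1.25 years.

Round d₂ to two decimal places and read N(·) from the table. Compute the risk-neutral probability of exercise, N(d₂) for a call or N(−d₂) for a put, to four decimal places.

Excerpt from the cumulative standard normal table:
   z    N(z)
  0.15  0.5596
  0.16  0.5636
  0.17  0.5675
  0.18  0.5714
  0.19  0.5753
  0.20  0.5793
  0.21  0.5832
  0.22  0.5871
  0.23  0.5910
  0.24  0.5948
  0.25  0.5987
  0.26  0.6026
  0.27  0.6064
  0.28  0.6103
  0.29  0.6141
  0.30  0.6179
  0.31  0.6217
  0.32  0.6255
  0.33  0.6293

σ√T = 0.23·√1.25 = 0.2571
d₁ = [ln(180/170) + (0.026 + 0.23²/2)·1.25] / 0.2571 = [0.0572 + 0.0656] / 0.2571 = 0.4772 ⇒ 0.48
d₂ = d₁ − σ√T = 0.4772 − 0.2571 = 0.2201 ⇒ 0.22
Risk-neutral Pr[S_T > K] = N(d₂) = N(0.22) = 0.5871

0.5871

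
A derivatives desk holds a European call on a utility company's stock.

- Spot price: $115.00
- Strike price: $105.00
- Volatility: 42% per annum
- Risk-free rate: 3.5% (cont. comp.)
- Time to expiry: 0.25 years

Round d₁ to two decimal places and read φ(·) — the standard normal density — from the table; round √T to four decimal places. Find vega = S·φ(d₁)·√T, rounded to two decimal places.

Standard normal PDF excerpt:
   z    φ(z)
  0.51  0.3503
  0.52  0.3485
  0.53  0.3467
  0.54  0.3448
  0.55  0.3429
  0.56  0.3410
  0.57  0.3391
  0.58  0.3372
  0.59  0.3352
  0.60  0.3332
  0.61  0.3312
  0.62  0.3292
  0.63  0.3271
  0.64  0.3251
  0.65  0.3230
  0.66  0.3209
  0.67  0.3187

σ√T = 0.42·√0.25 = 0.2100
ln(S/K) + (r + σ²/2)T = ln(115/105) + (0.035 + 0.42²/2)·0.25 = 0.0910 + 0.0308 = 0.1218
d₁ = 0.1218 / 0.2100 = 0.5799 → 0.58
√T = √0.25 = 0.5000
φ(d₁) = φ(0.58) = 0.3372
vega = S·φ(d₁)·√T = 115·0.3372·0.5000 = 19.3890

19.39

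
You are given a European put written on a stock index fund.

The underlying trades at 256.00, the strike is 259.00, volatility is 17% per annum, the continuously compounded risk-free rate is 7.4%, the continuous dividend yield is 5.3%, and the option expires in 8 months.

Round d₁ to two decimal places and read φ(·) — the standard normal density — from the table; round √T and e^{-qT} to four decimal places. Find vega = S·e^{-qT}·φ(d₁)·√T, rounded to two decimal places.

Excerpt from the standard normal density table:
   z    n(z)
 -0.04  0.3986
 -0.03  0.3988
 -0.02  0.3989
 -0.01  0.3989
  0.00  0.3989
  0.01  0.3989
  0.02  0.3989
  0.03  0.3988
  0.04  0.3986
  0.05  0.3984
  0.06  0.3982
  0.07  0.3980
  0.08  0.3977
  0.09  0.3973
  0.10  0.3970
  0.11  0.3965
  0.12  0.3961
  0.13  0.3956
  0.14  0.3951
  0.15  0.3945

80.16

σ√T = 0.17·√0.6667 = 0.1388
ln(S/K) + (r − q + σ²/2)T = ln(256/259) + (0.074 − 0.053 + 0.17²/2)·0.6667 = -0.0117 + 0.0236 = 0.0120
d₁ = 0.0120 / 0.1388 = 0.0863 → 0.09
√T = √0.6667 = 0.8165
φ(d₁) = φ(0.09) = 0.3973
exp(−qT) = exp(−0.053·0.6667) = 0.9653
vega = S·exp(−qT)·φ(d₁)·√T = 256·0.9653·0.3973·0.8165 = 80.1636
(Vega is the same for a European call and put with the same parameters.)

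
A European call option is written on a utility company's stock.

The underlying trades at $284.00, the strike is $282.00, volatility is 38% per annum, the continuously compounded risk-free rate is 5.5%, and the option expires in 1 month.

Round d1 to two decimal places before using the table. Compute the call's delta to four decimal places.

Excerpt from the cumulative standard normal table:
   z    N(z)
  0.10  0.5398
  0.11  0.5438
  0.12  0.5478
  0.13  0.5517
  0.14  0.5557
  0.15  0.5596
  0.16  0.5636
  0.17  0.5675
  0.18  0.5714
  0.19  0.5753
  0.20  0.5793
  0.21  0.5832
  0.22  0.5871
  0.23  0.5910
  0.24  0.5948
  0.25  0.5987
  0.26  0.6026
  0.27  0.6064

T = 0.08333;  σ√T = 0.1097
ln(S/K) + (r + σ²/2)T = ln(284/282) + (0.055 + 0.38²/2)·0.08333 = 0.0071 + 0.0106 = 0.0177
d₁ = 0.0177 / 0.1097 = 0.1611 ≈ 0.16
N(d₁) = N(0.16) = 0.5636
Δ_call = N(d₁) = 0.5636

0.5636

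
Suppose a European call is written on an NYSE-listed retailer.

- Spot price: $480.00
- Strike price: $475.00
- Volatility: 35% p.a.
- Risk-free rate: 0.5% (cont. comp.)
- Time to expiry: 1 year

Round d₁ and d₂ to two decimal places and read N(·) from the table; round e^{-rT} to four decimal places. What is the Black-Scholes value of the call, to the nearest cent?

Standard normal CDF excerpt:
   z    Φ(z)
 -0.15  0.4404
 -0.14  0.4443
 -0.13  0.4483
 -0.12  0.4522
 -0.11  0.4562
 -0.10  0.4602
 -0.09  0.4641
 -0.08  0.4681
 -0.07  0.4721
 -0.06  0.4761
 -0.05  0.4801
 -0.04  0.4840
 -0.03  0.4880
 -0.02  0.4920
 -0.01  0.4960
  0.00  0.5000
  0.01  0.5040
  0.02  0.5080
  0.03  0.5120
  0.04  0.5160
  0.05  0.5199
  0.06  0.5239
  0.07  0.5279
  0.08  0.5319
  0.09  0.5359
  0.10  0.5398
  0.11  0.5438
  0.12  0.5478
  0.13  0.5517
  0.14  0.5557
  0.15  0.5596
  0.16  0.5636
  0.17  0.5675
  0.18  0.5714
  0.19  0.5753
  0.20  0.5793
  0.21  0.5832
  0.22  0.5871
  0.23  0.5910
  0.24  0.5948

$69.93

T = 1;  σ√T = 0.3500
ln(S/K) + (r + σ²/2)T = ln(480/475) + (0.005 + 0.35²/2)·1 = 0.0105 + 0.0662 = 0.0767
d₁ = 0.0767 / 0.3500 = 0.2192 ⇒ 0.22
d₂ = d₁ − σ√T = 0.2192 − 0.3500 = -0.1308 ⇒ -0.13
e^(−rT) = e^(−0.005·1) = 0.9950
N(d₁) = N(0.22) = 0.5871;  N(d₂) = N(-0.13) = 0.4483
C = 480·0.5871 − 475·0.9950·0.4483 = 281.8080 − 211.8778 = 69.9302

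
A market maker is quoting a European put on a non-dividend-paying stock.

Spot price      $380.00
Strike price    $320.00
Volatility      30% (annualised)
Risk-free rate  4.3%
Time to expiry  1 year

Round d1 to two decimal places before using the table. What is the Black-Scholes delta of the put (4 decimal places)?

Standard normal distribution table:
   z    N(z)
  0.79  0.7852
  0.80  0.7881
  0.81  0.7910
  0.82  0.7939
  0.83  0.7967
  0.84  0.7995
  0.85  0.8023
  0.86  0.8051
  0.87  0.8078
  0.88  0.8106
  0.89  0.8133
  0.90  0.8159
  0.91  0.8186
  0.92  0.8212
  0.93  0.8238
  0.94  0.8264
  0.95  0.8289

T = 1;  σ√T = 0.3000
ln(S/K) + (r + σ²/2)T = ln(380/320) + (0.043 + 0.3²/2)·1 = 0.1719 + 0.0880 = 0.2599
d₁ = 0.2599 / 0.3000 = 0.8662 → 0.87
N(d₁) = N(0.87) = 0.8078
Δ_put = N(d₁) − 1 = 0.8078 − 1 = -0.1922

-0.1922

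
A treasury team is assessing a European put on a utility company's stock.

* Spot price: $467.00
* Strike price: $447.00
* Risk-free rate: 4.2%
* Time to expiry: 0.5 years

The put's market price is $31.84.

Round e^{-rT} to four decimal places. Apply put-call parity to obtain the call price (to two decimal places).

$61.14

e^(−rT) = e^(−0.042·0.5) = 0.9792
Put-call parity: C − P = S − K·e^(−rT) = 467 − 447·0.9792 = 467 − 437.7024 = 29.2976
C = P + (C − P) = 31.84 + (29.2976) = 61.1376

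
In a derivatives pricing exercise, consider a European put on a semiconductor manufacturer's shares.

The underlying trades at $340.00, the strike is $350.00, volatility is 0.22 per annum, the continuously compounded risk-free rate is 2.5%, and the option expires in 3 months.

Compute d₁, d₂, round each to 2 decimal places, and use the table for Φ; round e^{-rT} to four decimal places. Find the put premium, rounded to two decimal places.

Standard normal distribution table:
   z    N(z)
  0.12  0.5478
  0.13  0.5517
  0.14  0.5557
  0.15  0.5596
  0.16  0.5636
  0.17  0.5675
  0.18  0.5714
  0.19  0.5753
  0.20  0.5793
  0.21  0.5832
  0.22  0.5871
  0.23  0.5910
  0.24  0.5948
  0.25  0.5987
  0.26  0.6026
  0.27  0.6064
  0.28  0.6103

$19.34

σ√T = 0.22·√0.25 = 0.1100
d₁ = [ln(340/350) + (0.025 + 0.22²/2)·0.25] / 0.1100 = [-0.0290 + 0.0123] / 0.1100 = -0.1517 → -0.15
d₂ = d₁ − σ√T = -0.1517 − 0.1100 = -0.2617 → -0.26
exp(−rT) = exp(−0.025·0.25) = 0.9938
N(−d₂) = N(0.26) = 0.6026;  N(−d₁) = N(0.15) = 0.5596
P = 350·0.9938·0.6026 − 340·0.5596 = 209.6024 − 190.2640 = 19.3384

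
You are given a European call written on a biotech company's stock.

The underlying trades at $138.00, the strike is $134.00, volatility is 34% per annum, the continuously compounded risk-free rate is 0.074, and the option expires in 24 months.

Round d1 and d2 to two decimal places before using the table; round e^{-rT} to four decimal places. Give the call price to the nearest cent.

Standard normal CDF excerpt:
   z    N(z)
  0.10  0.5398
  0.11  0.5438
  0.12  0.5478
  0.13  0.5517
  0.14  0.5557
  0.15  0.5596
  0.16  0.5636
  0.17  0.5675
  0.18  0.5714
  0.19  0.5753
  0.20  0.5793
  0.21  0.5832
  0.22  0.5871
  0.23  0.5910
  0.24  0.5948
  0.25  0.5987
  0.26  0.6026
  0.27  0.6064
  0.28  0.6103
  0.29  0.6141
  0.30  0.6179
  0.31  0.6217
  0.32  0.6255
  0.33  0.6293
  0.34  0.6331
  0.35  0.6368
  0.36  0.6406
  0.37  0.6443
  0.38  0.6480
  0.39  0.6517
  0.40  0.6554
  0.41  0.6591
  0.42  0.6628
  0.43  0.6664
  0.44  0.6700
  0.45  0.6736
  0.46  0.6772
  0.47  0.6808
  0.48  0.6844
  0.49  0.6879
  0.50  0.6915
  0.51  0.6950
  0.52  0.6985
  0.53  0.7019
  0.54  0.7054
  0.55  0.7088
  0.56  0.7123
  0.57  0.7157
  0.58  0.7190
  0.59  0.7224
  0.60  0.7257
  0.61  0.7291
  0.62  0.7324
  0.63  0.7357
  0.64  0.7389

$36.86

σ√T = 0.34·√2 = 0.4808
d₁ = [ln(138/134) + (0.074 + 0.34²/2)·2] / 0.4808 = [0.0294 + 0.2636] / 0.4808 = 0.6094 ⇒ 0.61
d₂ = d₁ − σ√T = 0.6094 − 0.4808 = 0.1286 ⇒ 0.13
exp(−rT) = exp(−0.074·2) = 0.8624
C = 138·N(0.61) − 134·0.8624·N(0.13) = 138·0.7291 − 134·0.8624·0.5517 = 100.6158 − 63.7553 = 36.8605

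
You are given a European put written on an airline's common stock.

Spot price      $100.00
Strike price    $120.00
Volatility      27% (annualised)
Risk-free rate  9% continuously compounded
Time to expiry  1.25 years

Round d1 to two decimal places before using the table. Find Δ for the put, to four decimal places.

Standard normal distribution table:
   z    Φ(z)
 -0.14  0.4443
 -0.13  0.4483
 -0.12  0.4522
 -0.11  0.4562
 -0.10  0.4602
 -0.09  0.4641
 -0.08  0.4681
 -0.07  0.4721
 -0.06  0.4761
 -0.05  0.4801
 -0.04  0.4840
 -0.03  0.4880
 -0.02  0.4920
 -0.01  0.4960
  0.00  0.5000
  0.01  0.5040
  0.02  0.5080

-0.5319

σ√T = 0.27·√1.25 = 0.3019
d₁ = [ln(100/120) + (0.09 + ½·0.27²)·1.25] / (σ√T) = (-0.1823 + 0.1581) / 0.3019 = -0.0804 → -0.08
N(d₁) = N(-0.08) = 0.4681
Δ_put = N(d₁) − 1 = 0.4681 − 1 = -0.5319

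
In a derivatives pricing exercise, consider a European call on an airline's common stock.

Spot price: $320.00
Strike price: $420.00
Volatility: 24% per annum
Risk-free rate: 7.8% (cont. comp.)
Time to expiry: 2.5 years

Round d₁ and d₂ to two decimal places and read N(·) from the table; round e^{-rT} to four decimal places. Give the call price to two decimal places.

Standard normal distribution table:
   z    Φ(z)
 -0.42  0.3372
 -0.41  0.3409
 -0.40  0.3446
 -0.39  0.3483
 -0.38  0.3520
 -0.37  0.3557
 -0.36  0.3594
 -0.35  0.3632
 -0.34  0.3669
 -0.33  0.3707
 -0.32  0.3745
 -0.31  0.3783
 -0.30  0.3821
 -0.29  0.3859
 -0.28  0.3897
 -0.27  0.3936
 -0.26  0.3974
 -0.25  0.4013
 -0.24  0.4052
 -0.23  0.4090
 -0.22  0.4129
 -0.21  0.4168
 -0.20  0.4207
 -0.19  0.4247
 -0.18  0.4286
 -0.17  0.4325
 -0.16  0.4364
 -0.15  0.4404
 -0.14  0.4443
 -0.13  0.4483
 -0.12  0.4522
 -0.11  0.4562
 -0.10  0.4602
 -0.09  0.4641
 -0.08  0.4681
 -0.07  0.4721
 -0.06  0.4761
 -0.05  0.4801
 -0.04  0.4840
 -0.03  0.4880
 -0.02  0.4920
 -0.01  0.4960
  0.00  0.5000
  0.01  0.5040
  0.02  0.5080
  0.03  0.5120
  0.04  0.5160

$38.36

T = 2.5;  σ√T = 0.3795
ln(S/K) + (r + σ²/2)T = ln(320/420) + (0.078 + 0.24²/2)·2.5 = -0.2719 + 0.2670 = -0.0049
d₁ = -0.0049 / 0.3795 = -0.0130 ⇒ -0.01
d₂ = d₁ − σ√T = -0.0130 − 0.3795 = -0.3925 ⇒ -0.39
e^(−rT) = e^(−0.078·2.5) = 0.8228
N(d₁) = N(-0.01) = 0.4960;  N(d₂) = N(-0.39) = 0.3483
C = 320·0.4960 − 420·0.8228·0.3483 = 158.7200 − 120.3641 = 38.3559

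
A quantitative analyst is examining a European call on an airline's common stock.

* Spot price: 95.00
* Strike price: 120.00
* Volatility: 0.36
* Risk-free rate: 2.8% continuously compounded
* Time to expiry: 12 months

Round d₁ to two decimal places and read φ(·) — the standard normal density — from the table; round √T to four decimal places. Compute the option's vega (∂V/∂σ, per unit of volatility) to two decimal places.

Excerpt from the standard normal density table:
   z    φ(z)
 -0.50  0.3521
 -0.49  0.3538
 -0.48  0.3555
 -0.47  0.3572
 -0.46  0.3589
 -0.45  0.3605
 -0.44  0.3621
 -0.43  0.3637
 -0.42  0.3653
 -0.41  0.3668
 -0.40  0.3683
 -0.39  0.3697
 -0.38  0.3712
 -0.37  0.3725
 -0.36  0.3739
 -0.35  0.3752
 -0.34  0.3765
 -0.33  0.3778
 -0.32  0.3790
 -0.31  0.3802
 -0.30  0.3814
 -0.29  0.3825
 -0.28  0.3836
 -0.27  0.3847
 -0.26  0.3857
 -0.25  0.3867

35.12

σ√T = 0.36 × 1.0000 = 0.3600
d₁ = [ln(95/120) + (0.028 + 0.36²/2)·1] / 0.3600 = [-0.2336 + 0.0928] / 0.3600 = -0.3912 → -0.39
√T = √1 = 1.0000
φ(d₁) = φ(-0.39) = 0.3697
vega = S·φ(d₁)·√T = 95·0.3697·1.0000 = 35.1215
(Call and put vega coincide under Black-Scholes.)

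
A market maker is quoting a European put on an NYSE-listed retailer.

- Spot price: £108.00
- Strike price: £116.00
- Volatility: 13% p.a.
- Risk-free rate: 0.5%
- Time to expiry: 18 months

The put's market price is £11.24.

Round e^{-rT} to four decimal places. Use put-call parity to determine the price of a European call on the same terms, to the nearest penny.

exp(−rT) = exp(−0.005·1.5) = 0.9925
Put-call parity: C − P = S − K·e^(−rT) = 108 − 116·0.9925 = 108 − 115.1300 = -7.1300
C = P + (C − P) = 11.24 + (-7.1300) = 4.1100

£4.11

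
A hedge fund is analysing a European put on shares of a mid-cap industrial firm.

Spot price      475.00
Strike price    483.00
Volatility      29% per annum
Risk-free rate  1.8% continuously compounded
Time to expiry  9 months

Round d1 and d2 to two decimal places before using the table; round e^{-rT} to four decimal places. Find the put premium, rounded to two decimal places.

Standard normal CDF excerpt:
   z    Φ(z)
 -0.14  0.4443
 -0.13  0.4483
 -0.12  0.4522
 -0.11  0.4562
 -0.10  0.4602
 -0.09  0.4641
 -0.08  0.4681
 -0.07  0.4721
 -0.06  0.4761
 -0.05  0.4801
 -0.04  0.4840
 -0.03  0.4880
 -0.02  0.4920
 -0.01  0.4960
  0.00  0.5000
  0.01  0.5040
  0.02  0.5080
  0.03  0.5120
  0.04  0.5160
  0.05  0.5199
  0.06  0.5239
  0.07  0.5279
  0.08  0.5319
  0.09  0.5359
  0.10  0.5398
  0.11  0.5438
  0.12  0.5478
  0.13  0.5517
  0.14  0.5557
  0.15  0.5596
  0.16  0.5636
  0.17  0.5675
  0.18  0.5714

48.11

σ√T = 0.29·√0.75 = 0.2511
d₁ = [ln(475/483) + (0.018 + ½·0.29²)·0.75] / (σ√T) = (-0.0167 + 0.0450) / 0.2511 = 0.1128 → 0.11
d₂ = 0.1128 − 0.2511 = -0.1383 → -0.14
exp(−rT) = exp(−0.018·0.75) = 0.9866
N(−d₂) = N(0.14) = 0.5557;  N(−d₁) = N(-0.11) = 0.4562
P = 483·0.9866·0.5557 − 475·0.4562 = 264.8065 − 216.6950 = 48.1115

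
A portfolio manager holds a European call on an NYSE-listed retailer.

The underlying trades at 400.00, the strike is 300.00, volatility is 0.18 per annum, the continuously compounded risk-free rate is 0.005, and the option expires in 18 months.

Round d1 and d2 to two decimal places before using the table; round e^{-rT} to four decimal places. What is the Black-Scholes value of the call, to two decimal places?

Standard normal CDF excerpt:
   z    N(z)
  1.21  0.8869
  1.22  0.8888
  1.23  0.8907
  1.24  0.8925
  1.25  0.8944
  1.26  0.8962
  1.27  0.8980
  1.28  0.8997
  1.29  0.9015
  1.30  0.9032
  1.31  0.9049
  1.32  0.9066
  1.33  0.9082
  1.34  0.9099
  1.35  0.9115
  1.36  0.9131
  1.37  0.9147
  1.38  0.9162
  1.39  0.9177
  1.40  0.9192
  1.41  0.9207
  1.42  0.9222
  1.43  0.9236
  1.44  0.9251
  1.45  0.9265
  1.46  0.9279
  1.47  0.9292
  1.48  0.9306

105.39

σ√T = 0.18 × 1.2247 = 0.2205
d₁ = [ln(400/300) + (0.005 + 0.18²/2)·1.5] / 0.2205 = [0.2877 + 0.0318] / 0.2205 = 1.4492 which rounds to 1.45
d₂ = d₁ − σ√T = 1.4492 − 0.2205 = 1.2287 which rounds to 1.23
exp(−rT) = exp(−0.005·1.5) = 0.9925
N(d₁) = N(1.45) = 0.9265;  N(d₂) = N(1.23) = 0.8907
C = 400·0.9265 − 300·0.9925·0.8907 = 370.6000 − 265.2059 = 105.3941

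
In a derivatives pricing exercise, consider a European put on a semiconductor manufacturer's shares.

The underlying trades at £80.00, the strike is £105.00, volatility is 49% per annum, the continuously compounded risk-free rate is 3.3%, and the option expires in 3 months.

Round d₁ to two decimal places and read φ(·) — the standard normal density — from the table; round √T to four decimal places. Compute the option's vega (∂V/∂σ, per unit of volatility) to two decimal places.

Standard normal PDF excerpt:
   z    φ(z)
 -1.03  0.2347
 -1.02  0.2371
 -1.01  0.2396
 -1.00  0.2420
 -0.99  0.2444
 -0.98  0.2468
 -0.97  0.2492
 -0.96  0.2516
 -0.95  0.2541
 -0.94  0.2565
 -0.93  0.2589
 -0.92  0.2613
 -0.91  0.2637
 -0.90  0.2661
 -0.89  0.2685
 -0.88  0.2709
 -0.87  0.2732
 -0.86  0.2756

10.16

T = 0.25;  σ√T = 0.2450
d₁ = [ln(80/105) + (0.033 + ½·0.49²)·0.25] / (σ√T) = (-0.2719 + 0.0383) / 0.2450 = -0.9538 → -0.95
√T = √0.25 = 0.5000
φ(d₁) = φ(-0.95) = 0.2541
vega = S·φ(d₁)·√T = 80·0.2541·0.5000 = 10.1640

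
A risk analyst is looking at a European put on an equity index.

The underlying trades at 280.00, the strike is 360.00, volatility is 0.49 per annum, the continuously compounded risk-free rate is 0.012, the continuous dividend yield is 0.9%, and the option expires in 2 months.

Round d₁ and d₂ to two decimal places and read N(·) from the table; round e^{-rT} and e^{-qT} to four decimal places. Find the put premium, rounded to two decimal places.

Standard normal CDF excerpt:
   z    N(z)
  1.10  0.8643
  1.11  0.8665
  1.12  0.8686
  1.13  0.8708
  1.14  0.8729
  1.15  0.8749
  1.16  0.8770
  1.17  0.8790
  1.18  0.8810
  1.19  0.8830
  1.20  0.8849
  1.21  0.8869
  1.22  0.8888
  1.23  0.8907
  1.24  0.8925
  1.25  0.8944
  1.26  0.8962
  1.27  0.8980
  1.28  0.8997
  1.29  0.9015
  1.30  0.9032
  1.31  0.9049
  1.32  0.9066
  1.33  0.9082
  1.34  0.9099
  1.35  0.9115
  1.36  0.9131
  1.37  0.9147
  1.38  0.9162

82.88

σ√T = 0.49 × 0.4082 = 0.2000
d₁ = [ln(280/360) + (0.012 − 0.009 + 0.49²/2)·0.1667] / 0.2000 = [-0.2513 + 0.0205] / 0.2000 = -1.1538 ≈ -1.15
d₂ = d₁ − σ√T = -1.1538 − 0.2000 = -1.3538 ≈ -1.35
e^(−qT) = e^(−0.009·0.1667) = 0.9985;  e^(−rT) = e^(−0.012·0.1667) = 0.9980
N(−d₂) = N(1.35) = 0.9115;  N(−d₁) = N(1.15) = 0.8749
P = 360·0.9980·0.9115 − 280·0.9985·0.8749 = 327.4837 − 244.6045 = 82.8792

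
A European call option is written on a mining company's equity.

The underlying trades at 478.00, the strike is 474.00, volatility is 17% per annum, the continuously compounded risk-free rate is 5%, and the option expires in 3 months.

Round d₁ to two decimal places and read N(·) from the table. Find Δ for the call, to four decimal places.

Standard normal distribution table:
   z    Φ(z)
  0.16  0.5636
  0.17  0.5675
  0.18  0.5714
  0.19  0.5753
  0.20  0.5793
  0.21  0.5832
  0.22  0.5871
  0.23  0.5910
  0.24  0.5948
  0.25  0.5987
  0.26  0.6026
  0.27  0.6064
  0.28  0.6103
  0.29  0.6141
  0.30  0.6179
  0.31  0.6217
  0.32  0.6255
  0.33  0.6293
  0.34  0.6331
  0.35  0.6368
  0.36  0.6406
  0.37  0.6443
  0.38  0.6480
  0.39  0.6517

0.6141

σ√T = 0.17 × 0.5000 = 0.0850
ln(S/K) + (r + σ²/2)T = ln(478/474) + (0.05 + 0.17²/2)·0.25 = 0.0084 + 0.0161 = 0.0245
d₁ = 0.0245 / 0.0850 = 0.2884 → 0.29
N(d₁) = N(0.29) = 0.6141
Δ_call = N(d₁) = 0.6141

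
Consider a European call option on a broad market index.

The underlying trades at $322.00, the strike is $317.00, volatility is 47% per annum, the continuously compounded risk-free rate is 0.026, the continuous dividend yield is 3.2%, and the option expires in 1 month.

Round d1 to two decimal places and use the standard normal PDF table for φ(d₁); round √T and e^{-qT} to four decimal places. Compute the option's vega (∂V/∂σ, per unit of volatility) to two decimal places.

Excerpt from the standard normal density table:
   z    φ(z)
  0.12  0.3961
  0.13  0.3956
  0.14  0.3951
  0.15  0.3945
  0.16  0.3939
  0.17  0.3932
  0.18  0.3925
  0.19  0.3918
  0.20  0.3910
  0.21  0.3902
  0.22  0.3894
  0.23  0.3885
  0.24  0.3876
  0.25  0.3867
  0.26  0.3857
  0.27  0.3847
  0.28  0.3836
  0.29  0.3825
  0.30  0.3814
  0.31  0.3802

σ√T = 0.47 × 0.2887 = 0.1357
d₁ = [ln(322/317) + (0.026 − 0.032 + ½·0.47²)·0.08333] / (σ√T) = (0.0156 + 0.0087) / 0.1357 = 0.1795 ⇒ 0.18
√T = √0.08333 = 0.2887
φ(d₁) = φ(0.18) = 0.3925
e^(−qT) = e^(−0.032·0.08333) = 0.9973
vega = S·e^(−qT)·φ(d₁)·√T = 322·0.9973·0.3925·0.2887 = 36.3888

36.39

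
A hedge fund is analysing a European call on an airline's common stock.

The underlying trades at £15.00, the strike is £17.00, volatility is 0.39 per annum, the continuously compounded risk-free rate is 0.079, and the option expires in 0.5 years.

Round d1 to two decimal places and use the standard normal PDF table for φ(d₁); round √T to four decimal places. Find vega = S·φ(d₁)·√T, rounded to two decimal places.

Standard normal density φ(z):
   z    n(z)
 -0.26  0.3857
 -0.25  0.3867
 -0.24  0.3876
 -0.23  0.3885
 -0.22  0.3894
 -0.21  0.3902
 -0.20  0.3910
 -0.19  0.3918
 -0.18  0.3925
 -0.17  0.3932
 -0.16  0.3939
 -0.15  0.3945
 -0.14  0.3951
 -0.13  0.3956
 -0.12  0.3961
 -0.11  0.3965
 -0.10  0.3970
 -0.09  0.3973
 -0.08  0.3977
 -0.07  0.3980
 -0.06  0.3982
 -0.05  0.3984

σ√T = 0.39 × 0.7071 = 0.2758
ln(S/K) + (r + σ²/2)T = ln(15/17) + (0.079 + 0.39²/2)·0.5 = -0.1252 + 0.0775 = -0.0476
d₁ = -0.0476 / 0.2758 = -0.1727 → -0.17
√T = √0.5 = 0.7071
φ(d₁) = φ(-0.17) = 0.3932
vega = S·φ(d₁)·√T = 15·0.3932·0.7071 = 4.1705

4.17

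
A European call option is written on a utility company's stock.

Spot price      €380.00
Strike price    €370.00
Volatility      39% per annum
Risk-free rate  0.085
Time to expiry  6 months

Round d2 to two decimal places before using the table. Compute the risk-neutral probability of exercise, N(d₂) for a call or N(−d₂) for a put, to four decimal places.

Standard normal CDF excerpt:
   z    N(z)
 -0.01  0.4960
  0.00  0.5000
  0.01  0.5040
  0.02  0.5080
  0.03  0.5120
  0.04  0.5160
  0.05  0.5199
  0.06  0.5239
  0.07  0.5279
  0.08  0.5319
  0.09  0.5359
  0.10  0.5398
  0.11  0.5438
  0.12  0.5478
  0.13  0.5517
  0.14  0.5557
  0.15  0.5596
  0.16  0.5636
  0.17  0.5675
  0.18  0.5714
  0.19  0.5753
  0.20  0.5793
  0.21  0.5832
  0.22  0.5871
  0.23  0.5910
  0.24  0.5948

T = 0.5;  σ√T = 0.2758
d₁ = [ln(380/370) + (0.085 + 0.39²/2)·0.5] / 0.2758 = [0.0267 + 0.0805] / 0.2758 = 0.3887 → 0.39
d₂ = d₁ − σ√T = 0.3887 − 0.2758 = 0.1129 → 0.11
Pr(exercise) under Q = N(d₂) = 0.5438

0.5438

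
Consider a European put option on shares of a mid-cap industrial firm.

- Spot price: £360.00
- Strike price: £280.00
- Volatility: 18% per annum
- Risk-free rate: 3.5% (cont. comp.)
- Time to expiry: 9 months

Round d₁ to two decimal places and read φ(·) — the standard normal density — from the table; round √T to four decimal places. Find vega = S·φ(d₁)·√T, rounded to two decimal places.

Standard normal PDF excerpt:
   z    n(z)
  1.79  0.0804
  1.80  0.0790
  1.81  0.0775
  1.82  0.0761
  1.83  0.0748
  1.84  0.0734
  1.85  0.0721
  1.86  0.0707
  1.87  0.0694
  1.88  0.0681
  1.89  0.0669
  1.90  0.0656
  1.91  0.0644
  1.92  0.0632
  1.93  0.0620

22.04

T = 0.75;  σ√T = 0.1559
d₁ = [ln(360/280) + (0.035 + 0.18²/2)·0.75] / 0.1559 = [0.2513 + 0.0384] / 0.1559 = 1.8585 ⇒ 1.86
√T = √0.75 = 0.8660
φ(d₁) = φ(1.86) = 0.0707
vega = S·φ(d₁)·√T = 360·0.0707·0.8660 = 22.0414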